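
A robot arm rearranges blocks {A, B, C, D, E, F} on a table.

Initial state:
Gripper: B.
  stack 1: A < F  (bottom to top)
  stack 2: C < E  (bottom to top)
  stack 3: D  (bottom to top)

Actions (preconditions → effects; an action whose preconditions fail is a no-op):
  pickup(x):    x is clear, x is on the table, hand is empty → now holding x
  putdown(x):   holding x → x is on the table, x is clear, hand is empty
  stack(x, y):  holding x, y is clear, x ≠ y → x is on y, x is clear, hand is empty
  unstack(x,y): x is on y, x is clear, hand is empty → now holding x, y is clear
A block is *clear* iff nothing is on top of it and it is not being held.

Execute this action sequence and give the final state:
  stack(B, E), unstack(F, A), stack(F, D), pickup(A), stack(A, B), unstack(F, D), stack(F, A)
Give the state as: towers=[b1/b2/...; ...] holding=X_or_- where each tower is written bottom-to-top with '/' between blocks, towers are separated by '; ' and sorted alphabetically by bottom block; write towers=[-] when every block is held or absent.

towers=[C/E/B/A/F; D] holding=-

step 1 (stack(B, E)): towers=[A/F; C/E/B; D] holding=-
step 2 (unstack(F, A)): towers=[A; C/E/B; D] holding=F
step 3 (stack(F, D)): towers=[A; C/E/B; D/F] holding=-
step 4 (pickup(A)): towers=[C/E/B; D/F] holding=A
step 5 (stack(A, B)): towers=[C/E/B/A; D/F] holding=-
step 6 (unstack(F, D)): towers=[C/E/B/A; D] holding=F
step 7 (stack(F, A)): towers=[C/E/B/A/F; D] holding=-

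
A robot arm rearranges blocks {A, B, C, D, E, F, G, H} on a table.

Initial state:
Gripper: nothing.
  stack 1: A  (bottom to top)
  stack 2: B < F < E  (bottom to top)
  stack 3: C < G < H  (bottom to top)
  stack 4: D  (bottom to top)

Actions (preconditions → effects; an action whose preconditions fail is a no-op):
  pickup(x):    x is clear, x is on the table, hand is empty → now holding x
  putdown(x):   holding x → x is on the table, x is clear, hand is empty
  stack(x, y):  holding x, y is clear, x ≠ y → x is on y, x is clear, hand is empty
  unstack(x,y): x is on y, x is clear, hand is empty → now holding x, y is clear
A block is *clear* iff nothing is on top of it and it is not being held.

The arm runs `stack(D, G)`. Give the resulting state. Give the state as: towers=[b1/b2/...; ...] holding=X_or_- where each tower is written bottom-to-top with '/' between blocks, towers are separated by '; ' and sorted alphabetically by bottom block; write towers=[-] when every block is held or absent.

towers=[A; B/F/E; C/G/H; D] holding=-

before: towers=[A; B/F/E; C/G/H; D] holding=-
pre[stack(D, G)]: holding(D) ✗, clear(G) ✗, D≠G ✓
holding(D), clear(G) unmet → stack(D, G) is a no-op
after:  towers=[A; B/F/E; C/G/H; D] holding=-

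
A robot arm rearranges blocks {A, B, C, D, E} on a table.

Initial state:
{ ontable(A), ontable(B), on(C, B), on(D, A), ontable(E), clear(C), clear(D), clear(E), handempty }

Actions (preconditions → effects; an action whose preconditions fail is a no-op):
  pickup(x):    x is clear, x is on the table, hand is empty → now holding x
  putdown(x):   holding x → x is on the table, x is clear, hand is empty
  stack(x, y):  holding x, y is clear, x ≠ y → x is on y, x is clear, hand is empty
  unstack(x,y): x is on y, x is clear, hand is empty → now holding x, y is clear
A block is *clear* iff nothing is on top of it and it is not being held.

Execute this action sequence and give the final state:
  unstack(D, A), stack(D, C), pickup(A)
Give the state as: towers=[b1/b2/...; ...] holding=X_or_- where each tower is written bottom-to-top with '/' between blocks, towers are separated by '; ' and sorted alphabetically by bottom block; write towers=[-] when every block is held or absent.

towers=[B/C/D; E] holding=A

step 1 (unstack(D, A)): towers=[A; B/C; E] holding=D
step 2 (stack(D, C)): towers=[A; B/C/D; E] holding=-
step 3 (pickup(A)): towers=[B/C/D; E] holding=A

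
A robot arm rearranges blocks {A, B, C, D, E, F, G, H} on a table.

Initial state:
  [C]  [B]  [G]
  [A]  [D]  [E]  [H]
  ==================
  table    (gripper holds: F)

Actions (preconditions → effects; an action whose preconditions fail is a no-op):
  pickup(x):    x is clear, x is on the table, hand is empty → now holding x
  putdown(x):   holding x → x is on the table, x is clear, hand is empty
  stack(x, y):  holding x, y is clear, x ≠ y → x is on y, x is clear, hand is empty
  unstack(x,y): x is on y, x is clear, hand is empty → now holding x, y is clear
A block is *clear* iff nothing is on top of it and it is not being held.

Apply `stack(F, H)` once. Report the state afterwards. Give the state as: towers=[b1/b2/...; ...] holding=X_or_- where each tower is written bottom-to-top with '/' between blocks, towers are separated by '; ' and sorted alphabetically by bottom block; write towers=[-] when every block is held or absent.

before: towers=[A/C; D/B; E/G; H] holding=F
pre[stack(F, H)]: holding(F) ok, clear(H) ok, F≠H ok
all met → apply stack(F, H)
after:  towers=[A/C; D/B; E/G; H/F] holding=-

towers=[A/C; D/B; E/G; H/F] holding=-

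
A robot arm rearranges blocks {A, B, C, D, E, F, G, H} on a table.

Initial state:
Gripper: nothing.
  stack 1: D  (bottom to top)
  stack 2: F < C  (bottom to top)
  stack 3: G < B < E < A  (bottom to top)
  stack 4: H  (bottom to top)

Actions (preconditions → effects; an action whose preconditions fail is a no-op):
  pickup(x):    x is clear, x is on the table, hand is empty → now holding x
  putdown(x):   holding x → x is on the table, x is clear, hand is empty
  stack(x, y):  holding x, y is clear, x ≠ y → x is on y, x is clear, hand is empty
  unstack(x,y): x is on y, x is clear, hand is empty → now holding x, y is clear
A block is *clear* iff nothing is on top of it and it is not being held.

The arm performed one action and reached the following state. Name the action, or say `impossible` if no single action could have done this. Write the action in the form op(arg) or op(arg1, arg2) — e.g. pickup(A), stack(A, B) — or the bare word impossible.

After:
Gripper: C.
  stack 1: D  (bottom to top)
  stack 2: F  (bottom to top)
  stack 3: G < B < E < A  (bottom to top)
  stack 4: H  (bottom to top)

target: towers=[D; F; G/B/E/A; H] holding=C
     unstack(A, E) → towers=[D; F/C; G/B/E; H] holding=A
         pickup(H) → towers=[D; F/C; G/B/E/A] holding=H
         pickup(D) → towers=[F/C; G/B/E/A; H] holding=D
     unstack(C, F) → towers=[D; F; G/B/E/A; H] holding=C  ← match

unstack(C, F)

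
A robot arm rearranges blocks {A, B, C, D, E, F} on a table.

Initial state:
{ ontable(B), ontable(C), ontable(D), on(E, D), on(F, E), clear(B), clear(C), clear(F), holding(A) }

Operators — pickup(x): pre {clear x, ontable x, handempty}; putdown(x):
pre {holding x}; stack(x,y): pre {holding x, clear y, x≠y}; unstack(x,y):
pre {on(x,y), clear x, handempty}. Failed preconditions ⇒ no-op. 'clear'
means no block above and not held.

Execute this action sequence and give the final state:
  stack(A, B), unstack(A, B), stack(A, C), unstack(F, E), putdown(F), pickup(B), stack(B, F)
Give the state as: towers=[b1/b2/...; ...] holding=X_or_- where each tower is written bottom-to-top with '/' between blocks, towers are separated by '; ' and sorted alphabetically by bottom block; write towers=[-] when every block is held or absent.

towers=[C/A; D/E; F/B] holding=-

step 1 (stack(A, B)): towers=[B/A; C; D/E/F] holding=-
step 2 (unstack(A, B)): towers=[B; C; D/E/F] holding=A
step 3 (stack(A, C)): towers=[B; C/A; D/E/F] holding=-
step 4 (unstack(F, E)): towers=[B; C/A; D/E] holding=F
step 5 (putdown(F)): towers=[B; C/A; D/E; F] holding=-
step 6 (pickup(B)): towers=[C/A; D/E; F] holding=B
step 7 (stack(B, F)): towers=[C/A; D/E; F/B] holding=-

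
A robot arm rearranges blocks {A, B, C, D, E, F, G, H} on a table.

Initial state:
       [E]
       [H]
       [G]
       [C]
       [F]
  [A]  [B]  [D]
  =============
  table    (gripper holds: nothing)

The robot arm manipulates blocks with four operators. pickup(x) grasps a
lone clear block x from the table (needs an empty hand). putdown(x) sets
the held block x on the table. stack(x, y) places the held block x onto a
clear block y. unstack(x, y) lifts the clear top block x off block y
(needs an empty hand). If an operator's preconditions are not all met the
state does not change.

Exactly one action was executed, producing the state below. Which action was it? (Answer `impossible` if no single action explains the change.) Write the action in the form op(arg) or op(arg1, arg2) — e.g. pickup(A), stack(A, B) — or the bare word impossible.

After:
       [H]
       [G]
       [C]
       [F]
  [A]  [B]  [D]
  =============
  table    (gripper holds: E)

target: towers=[A; B/F/C/G/H; D] holding=E
         pickup(A) → towers=[B/F/C/G/H/E; D] holding=A
     unstack(E, H) → towers=[A; B/F/C/G/H; D] holding=E  ← match
         pickup(D) → towers=[A; B/F/C/G/H/E] holding=D

unstack(E, H)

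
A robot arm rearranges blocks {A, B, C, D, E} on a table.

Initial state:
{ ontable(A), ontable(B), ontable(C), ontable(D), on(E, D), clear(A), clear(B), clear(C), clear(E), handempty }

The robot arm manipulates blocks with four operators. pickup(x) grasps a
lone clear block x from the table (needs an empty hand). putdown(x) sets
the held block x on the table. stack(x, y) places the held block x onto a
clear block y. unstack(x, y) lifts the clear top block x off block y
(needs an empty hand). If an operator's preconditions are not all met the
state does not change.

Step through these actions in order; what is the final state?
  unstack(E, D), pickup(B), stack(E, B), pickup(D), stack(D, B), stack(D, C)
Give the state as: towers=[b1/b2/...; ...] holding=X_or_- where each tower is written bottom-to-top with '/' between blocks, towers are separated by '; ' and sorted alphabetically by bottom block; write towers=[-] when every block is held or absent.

step 1 (unstack(E, D)): towers=[A; B; C; D] holding=E
step 2 (pickup(B)) [no-op]: towers=[A; B; C; D] holding=E
step 3 (stack(E, B)): towers=[A; B/E; C; D] holding=-
step 4 (pickup(D)): towers=[A; B/E; C] holding=D
step 5 (stack(D, B)) [no-op]: towers=[A; B/E; C] holding=D
step 6 (stack(D, C)): towers=[A; B/E; C/D] holding=-

towers=[A; B/E; C/D] holding=-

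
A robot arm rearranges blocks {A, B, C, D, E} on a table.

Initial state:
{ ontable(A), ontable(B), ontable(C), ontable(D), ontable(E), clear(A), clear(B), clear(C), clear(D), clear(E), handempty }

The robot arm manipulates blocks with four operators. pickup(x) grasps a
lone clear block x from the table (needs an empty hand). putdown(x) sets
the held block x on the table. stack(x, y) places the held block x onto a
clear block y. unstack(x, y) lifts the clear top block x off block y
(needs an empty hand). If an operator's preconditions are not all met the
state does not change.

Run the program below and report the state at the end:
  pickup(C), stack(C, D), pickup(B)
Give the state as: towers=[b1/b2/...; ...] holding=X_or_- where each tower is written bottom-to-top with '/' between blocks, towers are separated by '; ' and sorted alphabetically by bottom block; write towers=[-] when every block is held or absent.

step 1 (pickup(C)): towers=[A; B; D; E] holding=C
step 2 (stack(C, D)): towers=[A; B; D/C; E] holding=-
step 3 (pickup(B)): towers=[A; D/C; E] holding=B

towers=[A; D/C; E] holding=B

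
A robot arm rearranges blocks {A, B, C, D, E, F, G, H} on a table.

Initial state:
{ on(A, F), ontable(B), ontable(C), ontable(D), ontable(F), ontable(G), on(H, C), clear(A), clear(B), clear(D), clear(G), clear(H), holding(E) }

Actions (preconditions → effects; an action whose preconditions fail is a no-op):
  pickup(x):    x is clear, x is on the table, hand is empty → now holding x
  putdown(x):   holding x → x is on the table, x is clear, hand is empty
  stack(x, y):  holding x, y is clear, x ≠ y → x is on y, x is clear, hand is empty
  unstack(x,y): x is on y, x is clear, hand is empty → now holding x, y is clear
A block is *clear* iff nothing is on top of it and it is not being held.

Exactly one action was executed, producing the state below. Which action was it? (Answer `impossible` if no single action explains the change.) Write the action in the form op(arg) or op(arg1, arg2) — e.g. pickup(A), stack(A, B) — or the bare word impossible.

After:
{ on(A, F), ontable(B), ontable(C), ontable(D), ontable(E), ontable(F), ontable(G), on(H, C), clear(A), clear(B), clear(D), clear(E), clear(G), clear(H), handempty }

target: towers=[B; C/H; D; E; F/A; G] holding=-
        putdown(E) → towers=[B; C/H; D; E; F/A; G] holding=-  ← match
       stack(E, G) → towers=[B; C/H; D; F/A; G/E] holding=-
       stack(E, A) → towers=[B; C/H; D; F/A/E; G] holding=-
       stack(E, H) → towers=[B; C/H/E; D; F/A; G] holding=-
       stack(E, B) → towers=[B/E; C/H; D; F/A; G] holding=-
       stack(E, D) → towers=[B; C/H; D/E; F/A; G] holding=-

putdown(E)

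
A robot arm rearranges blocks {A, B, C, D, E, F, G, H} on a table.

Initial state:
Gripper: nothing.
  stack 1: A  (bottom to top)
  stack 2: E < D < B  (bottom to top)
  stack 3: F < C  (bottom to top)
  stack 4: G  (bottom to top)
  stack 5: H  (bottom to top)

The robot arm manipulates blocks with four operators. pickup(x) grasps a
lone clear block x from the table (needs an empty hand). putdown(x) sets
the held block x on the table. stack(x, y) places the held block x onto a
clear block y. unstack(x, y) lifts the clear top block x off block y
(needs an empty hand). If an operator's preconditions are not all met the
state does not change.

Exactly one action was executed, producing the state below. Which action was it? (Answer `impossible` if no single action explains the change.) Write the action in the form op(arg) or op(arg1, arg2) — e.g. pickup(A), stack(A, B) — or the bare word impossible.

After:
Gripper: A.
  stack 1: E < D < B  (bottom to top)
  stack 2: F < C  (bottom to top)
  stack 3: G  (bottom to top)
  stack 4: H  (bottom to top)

target: towers=[E/D/B; F/C; G; H] holding=A
         pickup(G) → towers=[A; E/D/B; F/C; H] holding=G
         pickup(A) → towers=[E/D/B; F/C; G; H] holding=A  ← match
         pickup(H) → towers=[A; E/D/B; F/C; G] holding=H
     unstack(B, D) → towers=[A; E/D; F/C; G; H] holding=B
     unstack(C, F) → towers=[A; E/D/B; F; G; H] holding=C

pickup(A)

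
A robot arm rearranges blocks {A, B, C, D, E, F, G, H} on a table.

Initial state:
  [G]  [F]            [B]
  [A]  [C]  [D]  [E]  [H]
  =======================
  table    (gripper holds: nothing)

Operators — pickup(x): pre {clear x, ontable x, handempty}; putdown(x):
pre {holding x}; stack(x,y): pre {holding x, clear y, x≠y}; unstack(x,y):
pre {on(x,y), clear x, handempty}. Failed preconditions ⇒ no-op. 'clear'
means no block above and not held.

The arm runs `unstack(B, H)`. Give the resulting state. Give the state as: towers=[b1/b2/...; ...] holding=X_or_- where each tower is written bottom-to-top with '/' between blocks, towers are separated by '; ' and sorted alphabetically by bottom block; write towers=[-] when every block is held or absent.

before: towers=[A/G; C/F; D; E; H/B] holding=-
pre[unstack(B, H)]: on(B,H) yes, clear(B) yes, handempty yes
all met → apply unstack(B, H)
after:  towers=[A/G; C/F; D; E; H] holding=B

towers=[A/G; C/F; D; E; H] holding=B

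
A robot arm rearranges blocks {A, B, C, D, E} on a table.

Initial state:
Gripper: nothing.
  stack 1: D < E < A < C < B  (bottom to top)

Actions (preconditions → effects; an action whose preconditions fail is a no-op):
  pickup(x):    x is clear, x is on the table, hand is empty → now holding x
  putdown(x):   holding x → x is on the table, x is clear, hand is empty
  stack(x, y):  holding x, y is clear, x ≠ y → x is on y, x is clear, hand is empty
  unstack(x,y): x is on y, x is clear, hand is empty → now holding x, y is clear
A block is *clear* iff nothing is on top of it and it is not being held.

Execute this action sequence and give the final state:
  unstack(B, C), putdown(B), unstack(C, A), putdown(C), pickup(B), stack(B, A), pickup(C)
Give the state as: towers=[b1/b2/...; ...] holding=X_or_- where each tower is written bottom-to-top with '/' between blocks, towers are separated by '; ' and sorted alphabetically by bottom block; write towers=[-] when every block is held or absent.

step 1 (unstack(B, C)): towers=[D/E/A/C] holding=B
step 2 (putdown(B)): towers=[B; D/E/A/C] holding=-
step 3 (unstack(C, A)): towers=[B; D/E/A] holding=C
step 4 (putdown(C)): towers=[B; C; D/E/A] holding=-
step 5 (pickup(B)): towers=[C; D/E/A] holding=B
step 6 (stack(B, A)): towers=[C; D/E/A/B] holding=-
step 7 (pickup(C)): towers=[D/E/A/B] holding=C

towers=[D/E/A/B] holding=C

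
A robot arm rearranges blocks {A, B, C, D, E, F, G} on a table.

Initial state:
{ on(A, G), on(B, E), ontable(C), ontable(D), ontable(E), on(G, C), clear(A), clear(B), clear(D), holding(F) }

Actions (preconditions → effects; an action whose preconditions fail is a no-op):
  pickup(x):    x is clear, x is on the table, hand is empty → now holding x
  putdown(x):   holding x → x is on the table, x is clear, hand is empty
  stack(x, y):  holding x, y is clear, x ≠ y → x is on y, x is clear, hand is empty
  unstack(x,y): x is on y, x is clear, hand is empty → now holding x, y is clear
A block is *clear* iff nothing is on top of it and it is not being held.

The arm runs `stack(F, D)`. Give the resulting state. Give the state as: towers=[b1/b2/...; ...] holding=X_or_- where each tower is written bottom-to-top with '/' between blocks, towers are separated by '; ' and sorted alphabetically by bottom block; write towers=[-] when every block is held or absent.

towers=[C/G/A; D/F; E/B] holding=-

before: towers=[C/G/A; D; E/B] holding=F
pre[stack(F, D)]: holding(F) ✓, clear(D) ✓, F≠D ✓
all met → apply stack(F, D)
after:  towers=[C/G/A; D/F; E/B] holding=-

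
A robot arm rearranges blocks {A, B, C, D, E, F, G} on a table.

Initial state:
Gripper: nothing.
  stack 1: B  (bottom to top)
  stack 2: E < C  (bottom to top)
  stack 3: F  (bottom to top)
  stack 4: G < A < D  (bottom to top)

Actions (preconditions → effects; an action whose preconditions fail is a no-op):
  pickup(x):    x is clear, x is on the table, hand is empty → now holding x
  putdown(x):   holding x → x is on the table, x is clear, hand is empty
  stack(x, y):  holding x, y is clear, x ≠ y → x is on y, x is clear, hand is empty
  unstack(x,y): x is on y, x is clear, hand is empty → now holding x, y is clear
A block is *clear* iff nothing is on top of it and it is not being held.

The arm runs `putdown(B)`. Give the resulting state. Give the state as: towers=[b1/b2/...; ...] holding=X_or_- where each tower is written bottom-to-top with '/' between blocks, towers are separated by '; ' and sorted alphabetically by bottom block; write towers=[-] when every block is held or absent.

towers=[B; E/C; F; G/A/D] holding=-

before: towers=[B; E/C; F; G/A/D] holding=-
pre[putdown(B)]: holding(B) no
holding(B) unmet → putdown(B) is a no-op
after:  towers=[B; E/C; F; G/A/D] holding=-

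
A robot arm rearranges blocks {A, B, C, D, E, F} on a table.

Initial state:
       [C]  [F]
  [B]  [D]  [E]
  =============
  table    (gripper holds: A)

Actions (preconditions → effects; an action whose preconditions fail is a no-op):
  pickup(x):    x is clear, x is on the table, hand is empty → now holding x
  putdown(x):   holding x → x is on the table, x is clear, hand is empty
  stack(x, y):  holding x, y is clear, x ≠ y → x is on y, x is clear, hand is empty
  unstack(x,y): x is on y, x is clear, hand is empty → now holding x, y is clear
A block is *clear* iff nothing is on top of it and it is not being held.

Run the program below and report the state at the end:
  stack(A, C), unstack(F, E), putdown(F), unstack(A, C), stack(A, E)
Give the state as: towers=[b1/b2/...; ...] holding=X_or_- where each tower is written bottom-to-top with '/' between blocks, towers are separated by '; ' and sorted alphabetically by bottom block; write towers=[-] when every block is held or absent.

towers=[B; D/C; E/A; F] holding=-

step 1 (stack(A, C)): towers=[B; D/C/A; E/F] holding=-
step 2 (unstack(F, E)): towers=[B; D/C/A; E] holding=F
step 3 (putdown(F)): towers=[B; D/C/A; E; F] holding=-
step 4 (unstack(A, C)): towers=[B; D/C; E; F] holding=A
step 5 (stack(A, E)): towers=[B; D/C; E/A; F] holding=-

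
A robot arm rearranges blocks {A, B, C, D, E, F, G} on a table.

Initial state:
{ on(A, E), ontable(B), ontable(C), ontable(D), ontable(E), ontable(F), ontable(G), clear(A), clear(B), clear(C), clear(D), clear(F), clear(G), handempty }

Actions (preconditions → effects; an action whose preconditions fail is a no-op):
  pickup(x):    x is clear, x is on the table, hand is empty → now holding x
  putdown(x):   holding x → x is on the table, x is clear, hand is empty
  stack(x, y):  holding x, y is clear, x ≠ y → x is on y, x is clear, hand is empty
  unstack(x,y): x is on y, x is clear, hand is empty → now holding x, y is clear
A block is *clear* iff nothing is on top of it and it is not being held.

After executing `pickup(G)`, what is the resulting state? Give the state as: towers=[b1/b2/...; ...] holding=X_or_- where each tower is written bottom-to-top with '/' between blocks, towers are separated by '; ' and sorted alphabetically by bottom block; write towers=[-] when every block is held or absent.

towers=[B; C; D; E/A; F] holding=G

before: towers=[B; C; D; E/A; F; G] holding=-
pre[pickup(G)]: clear(G) yes, ontable(G) yes, handempty yes
all met → apply pickup(G)
after:  towers=[B; C; D; E/A; F] holding=G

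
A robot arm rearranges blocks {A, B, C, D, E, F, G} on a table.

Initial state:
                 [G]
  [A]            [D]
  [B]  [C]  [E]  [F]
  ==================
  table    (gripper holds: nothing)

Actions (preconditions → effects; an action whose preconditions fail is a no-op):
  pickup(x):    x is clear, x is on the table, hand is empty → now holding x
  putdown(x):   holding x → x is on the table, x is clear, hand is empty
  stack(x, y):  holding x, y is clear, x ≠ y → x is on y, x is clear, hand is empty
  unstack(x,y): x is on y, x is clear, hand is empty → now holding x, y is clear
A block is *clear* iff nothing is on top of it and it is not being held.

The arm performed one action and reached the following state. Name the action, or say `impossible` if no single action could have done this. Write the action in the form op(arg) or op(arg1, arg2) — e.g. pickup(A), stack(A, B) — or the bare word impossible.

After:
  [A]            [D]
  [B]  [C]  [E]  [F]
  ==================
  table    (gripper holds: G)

target: towers=[B/A; C; E; F/D] holding=G
     unstack(G, D) → towers=[B/A; C; E; F/D] holding=G  ← match
     unstack(A, B) → towers=[B; C; E; F/D/G] holding=A
         pickup(E) → towers=[B/A; C; F/D/G] holding=E
         pickup(C) → towers=[B/A; E; F/D/G] holding=C

unstack(G, D)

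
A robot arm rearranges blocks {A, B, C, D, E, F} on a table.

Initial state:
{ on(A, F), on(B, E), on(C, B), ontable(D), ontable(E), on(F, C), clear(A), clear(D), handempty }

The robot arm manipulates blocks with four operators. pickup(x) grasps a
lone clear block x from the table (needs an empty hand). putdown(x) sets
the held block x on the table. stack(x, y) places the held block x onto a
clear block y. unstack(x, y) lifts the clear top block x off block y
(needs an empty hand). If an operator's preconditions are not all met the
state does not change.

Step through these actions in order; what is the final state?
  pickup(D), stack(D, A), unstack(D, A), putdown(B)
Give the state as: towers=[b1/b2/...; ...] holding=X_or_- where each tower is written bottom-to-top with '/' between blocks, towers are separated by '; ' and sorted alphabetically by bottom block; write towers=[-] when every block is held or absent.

step 1 (pickup(D)): towers=[E/B/C/F/A] holding=D
step 2 (stack(D, A)): towers=[E/B/C/F/A/D] holding=-
step 3 (unstack(D, A)): towers=[E/B/C/F/A] holding=D
step 4 (putdown(B)) [no-op]: towers=[E/B/C/F/A] holding=D

towers=[E/B/C/F/A] holding=D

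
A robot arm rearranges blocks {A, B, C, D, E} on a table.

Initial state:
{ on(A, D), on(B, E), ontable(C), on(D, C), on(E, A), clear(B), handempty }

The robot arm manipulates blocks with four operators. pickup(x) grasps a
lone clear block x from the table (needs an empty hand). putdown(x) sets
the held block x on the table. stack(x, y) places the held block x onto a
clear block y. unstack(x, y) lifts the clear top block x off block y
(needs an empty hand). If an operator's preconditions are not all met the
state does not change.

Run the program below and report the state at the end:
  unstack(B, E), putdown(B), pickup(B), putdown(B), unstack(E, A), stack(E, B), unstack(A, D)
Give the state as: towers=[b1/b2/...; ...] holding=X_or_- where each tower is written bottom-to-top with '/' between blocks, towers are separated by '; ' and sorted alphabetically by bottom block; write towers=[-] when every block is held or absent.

step 1 (unstack(B, E)): towers=[C/D/A/E] holding=B
step 2 (putdown(B)): towers=[B; C/D/A/E] holding=-
step 3 (pickup(B)): towers=[C/D/A/E] holding=B
step 4 (putdown(B)): towers=[B; C/D/A/E] holding=-
step 5 (unstack(E, A)): towers=[B; C/D/A] holding=E
step 6 (stack(E, B)): towers=[B/E; C/D/A] holding=-
step 7 (unstack(A, D)): towers=[B/E; C/D] holding=A

towers=[B/E; C/D] holding=A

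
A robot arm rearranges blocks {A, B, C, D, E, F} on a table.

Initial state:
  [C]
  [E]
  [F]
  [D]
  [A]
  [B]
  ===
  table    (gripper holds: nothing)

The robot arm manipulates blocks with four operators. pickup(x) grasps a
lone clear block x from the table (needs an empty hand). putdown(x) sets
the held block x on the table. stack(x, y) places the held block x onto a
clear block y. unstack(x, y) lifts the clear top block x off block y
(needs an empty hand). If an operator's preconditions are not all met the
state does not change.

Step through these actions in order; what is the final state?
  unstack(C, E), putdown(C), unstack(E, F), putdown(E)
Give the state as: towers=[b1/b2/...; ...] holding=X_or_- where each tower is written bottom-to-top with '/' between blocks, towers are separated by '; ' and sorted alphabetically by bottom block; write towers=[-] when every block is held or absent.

towers=[B/A/D/F; C; E] holding=-

step 1 (unstack(C, E)): towers=[B/A/D/F/E] holding=C
step 2 (putdown(C)): towers=[B/A/D/F/E; C] holding=-
step 3 (unstack(E, F)): towers=[B/A/D/F; C] holding=E
step 4 (putdown(E)): towers=[B/A/D/F; C; E] holding=-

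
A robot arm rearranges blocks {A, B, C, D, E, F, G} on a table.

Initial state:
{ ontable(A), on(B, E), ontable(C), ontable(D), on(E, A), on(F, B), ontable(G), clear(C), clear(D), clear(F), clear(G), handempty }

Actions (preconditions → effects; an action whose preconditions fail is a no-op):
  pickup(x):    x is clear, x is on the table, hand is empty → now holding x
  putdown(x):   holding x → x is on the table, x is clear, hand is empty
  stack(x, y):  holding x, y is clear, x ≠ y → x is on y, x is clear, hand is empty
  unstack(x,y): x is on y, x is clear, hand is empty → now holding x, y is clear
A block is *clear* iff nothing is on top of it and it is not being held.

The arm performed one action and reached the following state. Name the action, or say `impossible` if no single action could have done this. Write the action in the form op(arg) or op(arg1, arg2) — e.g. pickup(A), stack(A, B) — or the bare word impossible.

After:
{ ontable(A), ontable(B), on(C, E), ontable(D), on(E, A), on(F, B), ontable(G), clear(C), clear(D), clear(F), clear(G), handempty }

target: towers=[A/E/C; B/F; D; G] holding=-
     unstack(F, B) → towers=[A/E/B; C; D; G] holding=F
         pickup(G) → towers=[A/E/B/F; C; D] holding=G
         pickup(D) → towers=[A/E/B/F; C; G] holding=D
         pickup(C) → towers=[A/E/B/F; D; G] holding=C
none of the 4 applicable actions match → impossible

impossible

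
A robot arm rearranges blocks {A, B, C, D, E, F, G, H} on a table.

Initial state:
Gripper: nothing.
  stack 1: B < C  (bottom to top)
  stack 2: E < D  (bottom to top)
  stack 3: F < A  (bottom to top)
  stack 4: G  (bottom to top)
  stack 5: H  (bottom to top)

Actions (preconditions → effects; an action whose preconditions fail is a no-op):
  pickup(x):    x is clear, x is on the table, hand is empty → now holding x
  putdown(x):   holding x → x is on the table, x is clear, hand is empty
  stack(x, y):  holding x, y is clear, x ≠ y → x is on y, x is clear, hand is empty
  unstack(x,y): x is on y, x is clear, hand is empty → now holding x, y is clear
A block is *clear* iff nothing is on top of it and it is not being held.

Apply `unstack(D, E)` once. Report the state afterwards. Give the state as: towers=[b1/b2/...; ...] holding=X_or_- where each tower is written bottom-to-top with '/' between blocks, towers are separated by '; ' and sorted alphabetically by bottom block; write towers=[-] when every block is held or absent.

towers=[B/C; E; F/A; G; H] holding=D

before: towers=[B/C; E/D; F/A; G; H] holding=-
pre[unstack(D, E)]: on(D,E) ok, clear(D) ok, handempty ok
all met → apply unstack(D, E)
after:  towers=[B/C; E; F/A; G; H] holding=D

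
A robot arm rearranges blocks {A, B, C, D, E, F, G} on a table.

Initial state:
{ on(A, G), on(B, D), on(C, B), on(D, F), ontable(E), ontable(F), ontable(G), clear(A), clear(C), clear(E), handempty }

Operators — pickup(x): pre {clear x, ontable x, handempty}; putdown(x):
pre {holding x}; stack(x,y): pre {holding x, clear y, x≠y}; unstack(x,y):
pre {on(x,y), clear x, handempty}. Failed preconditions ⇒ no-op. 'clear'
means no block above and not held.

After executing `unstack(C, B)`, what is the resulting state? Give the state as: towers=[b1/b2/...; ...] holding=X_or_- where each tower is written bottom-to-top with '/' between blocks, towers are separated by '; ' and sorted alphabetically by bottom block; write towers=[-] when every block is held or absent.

towers=[E; F/D/B; G/A] holding=C

before: towers=[E; F/D/B/C; G/A] holding=-
pre[unstack(C, B)]: on(C,B) yes, clear(C) yes, handempty yes
all met → apply unstack(C, B)
after:  towers=[E; F/D/B; G/A] holding=C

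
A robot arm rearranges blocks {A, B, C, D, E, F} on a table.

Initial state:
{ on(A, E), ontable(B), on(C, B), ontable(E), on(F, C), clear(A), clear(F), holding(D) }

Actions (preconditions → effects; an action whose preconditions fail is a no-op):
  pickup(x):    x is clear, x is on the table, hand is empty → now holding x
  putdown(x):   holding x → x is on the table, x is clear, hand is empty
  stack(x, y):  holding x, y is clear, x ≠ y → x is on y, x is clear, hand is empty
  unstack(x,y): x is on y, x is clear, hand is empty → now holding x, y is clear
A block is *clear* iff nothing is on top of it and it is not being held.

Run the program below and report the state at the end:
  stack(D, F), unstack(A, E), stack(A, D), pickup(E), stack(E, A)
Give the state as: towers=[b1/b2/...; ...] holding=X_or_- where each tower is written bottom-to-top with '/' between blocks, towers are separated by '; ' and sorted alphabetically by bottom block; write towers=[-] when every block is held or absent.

towers=[B/C/F/D/A/E] holding=-

step 1 (stack(D, F)): towers=[B/C/F/D; E/A] holding=-
step 2 (unstack(A, E)): towers=[B/C/F/D; E] holding=A
step 3 (stack(A, D)): towers=[B/C/F/D/A; E] holding=-
step 4 (pickup(E)): towers=[B/C/F/D/A] holding=E
step 5 (stack(E, A)): towers=[B/C/F/D/A/E] holding=-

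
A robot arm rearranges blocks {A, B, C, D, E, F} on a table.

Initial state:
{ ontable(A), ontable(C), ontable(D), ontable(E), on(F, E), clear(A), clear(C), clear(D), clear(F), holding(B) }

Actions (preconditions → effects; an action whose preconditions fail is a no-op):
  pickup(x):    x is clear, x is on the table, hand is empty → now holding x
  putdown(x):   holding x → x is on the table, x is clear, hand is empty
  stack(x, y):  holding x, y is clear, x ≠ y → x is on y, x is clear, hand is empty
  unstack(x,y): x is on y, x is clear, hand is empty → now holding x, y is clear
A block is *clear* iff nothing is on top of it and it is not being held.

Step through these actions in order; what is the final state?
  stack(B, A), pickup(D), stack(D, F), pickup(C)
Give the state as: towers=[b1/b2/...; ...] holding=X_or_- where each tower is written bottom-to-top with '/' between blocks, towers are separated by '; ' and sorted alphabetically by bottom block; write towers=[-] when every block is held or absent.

towers=[A/B; E/F/D] holding=C

step 1 (stack(B, A)): towers=[A/B; C; D; E/F] holding=-
step 2 (pickup(D)): towers=[A/B; C; E/F] holding=D
step 3 (stack(D, F)): towers=[A/B; C; E/F/D] holding=-
step 4 (pickup(C)): towers=[A/B; E/F/D] holding=C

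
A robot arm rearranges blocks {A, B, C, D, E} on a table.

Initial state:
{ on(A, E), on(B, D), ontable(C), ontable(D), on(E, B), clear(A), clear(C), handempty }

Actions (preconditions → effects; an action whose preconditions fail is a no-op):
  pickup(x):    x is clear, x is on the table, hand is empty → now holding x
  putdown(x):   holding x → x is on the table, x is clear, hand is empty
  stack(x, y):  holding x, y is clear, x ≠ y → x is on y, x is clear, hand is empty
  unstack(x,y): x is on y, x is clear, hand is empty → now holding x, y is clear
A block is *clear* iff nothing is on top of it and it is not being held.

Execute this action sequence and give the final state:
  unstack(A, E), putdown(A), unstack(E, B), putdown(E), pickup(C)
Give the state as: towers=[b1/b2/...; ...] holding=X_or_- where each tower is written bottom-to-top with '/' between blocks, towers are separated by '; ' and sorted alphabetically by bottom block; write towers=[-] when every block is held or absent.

towers=[A; D/B; E] holding=C

step 1 (unstack(A, E)): towers=[C; D/B/E] holding=A
step 2 (putdown(A)): towers=[A; C; D/B/E] holding=-
step 3 (unstack(E, B)): towers=[A; C; D/B] holding=E
step 4 (putdown(E)): towers=[A; C; D/B; E] holding=-
step 5 (pickup(C)): towers=[A; D/B; E] holding=C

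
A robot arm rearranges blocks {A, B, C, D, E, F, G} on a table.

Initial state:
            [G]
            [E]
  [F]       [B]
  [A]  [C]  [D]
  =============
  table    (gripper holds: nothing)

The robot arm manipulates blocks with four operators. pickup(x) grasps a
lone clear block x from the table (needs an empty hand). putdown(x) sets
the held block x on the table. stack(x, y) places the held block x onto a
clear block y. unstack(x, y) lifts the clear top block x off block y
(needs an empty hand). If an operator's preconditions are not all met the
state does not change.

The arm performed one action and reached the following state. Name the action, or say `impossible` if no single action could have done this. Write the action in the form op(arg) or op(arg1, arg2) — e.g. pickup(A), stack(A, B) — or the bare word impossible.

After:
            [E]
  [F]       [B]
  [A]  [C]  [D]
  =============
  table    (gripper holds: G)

target: towers=[A/F; C; D/B/E] holding=G
     unstack(F, A) → towers=[A; C; D/B/E/G] holding=F
     unstack(G, E) → towers=[A/F; C; D/B/E] holding=G  ← match
         pickup(C) → towers=[A/F; D/B/E/G] holding=C

unstack(G, E)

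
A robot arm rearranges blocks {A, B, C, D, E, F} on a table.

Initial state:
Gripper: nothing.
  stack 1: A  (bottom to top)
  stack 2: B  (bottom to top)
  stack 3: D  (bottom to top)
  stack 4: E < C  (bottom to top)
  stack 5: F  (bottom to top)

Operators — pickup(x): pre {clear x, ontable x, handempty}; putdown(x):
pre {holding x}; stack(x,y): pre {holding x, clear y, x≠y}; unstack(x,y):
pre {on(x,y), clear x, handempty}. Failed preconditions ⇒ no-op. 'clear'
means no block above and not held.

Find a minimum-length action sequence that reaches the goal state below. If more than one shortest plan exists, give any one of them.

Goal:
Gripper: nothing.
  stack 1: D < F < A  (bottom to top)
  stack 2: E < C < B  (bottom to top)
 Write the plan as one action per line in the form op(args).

pickup(B)
stack(B, C)
pickup(F)
stack(F, D)
pickup(A)
stack(A, F)

step 1 (pickup(B)): towers=[A; D; E/C; F] holding=B
step 2 (stack(B, C)): towers=[A; D; E/C/B; F] holding=-
step 3 (pickup(F)): towers=[A; D; E/C/B] holding=F
step 4 (stack(F, D)): towers=[A; D/F; E/C/B] holding=-
step 5 (pickup(A)): towers=[D/F; E/C/B] holding=A
step 6 (stack(A, F)): towers=[D/F/A; E/C/B] holding=-
goal check: towers=[D/F/A; E/C/B] holding=- — reached (length 6, optimal by BFS)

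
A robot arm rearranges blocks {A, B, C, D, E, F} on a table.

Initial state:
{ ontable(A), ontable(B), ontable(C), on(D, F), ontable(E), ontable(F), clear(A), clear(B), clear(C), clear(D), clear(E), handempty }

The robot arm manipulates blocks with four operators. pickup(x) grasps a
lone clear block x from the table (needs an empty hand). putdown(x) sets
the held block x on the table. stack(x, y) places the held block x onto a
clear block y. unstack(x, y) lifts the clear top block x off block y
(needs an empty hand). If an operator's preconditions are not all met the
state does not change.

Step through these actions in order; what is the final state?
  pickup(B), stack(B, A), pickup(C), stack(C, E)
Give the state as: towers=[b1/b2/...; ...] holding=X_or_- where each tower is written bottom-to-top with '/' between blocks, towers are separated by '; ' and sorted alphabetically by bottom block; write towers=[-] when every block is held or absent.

step 1 (pickup(B)): towers=[A; C; E; F/D] holding=B
step 2 (stack(B, A)): towers=[A/B; C; E; F/D] holding=-
step 3 (pickup(C)): towers=[A/B; E; F/D] holding=C
step 4 (stack(C, E)): towers=[A/B; E/C; F/D] holding=-

towers=[A/B; E/C; F/D] holding=-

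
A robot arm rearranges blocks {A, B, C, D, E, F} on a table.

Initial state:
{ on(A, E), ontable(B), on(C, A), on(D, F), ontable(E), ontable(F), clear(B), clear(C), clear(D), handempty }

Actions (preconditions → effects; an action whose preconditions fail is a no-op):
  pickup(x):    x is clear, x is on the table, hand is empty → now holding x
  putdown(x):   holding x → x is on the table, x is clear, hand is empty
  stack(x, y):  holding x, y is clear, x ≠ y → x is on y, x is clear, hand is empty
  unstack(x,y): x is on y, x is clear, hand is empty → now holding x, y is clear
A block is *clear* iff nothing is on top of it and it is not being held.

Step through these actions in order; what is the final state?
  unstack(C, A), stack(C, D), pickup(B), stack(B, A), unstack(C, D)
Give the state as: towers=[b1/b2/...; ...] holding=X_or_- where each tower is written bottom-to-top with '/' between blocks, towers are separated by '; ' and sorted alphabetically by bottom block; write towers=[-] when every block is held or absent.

step 1 (unstack(C, A)): towers=[B; E/A; F/D] holding=C
step 2 (stack(C, D)): towers=[B; E/A; F/D/C] holding=-
step 3 (pickup(B)): towers=[E/A; F/D/C] holding=B
step 4 (stack(B, A)): towers=[E/A/B; F/D/C] holding=-
step 5 (unstack(C, D)): towers=[E/A/B; F/D] holding=C

towers=[E/A/B; F/D] holding=C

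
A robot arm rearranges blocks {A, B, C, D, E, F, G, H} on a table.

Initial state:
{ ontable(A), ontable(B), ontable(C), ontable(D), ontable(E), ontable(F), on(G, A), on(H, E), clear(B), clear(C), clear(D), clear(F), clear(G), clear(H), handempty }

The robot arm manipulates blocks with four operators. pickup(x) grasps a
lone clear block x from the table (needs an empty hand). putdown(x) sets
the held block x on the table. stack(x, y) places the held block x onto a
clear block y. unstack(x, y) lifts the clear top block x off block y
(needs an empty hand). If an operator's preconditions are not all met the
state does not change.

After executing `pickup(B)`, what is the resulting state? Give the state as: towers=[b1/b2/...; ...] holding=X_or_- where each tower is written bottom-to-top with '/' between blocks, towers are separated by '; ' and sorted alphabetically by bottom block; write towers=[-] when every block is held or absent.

before: towers=[A/G; B; C; D; E/H; F] holding=-
pre[pickup(B)]: clear(B) yes, ontable(B) yes, handempty yes
all met → apply pickup(B)
after:  towers=[A/G; C; D; E/H; F] holding=B

towers=[A/G; C; D; E/H; F] holding=B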